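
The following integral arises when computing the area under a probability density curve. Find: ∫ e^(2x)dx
Since d/dx[e^(2x)]=2e^(2x), we get 1/2 e^(2x)+C

Answer: (1/2)e^(2x)+C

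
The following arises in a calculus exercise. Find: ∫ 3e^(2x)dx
Since d/dx[e^(2x)] = 2e^(2x), we get 3/2 e^(2x) + C

Answer: (3/2)e^(2x) + C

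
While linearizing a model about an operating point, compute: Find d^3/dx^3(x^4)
Apply power rule 3 times:
d^1: 4x^3
d^2: 12x^2
d^3: 24x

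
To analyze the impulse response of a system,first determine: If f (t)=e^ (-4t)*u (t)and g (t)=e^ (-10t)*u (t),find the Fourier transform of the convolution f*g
By the convolution theorem: F{f * g}=F(omega) * G(omega)
F(omega)=1/(4 + j * omega), G(omega)=1/(10 + j * omega)
F{f * g}=1/((4 + j * omega)(10 + j * omega))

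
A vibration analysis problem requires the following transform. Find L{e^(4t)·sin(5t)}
First shifting: L{e^(at)f(t)}=F(s-a)
L{sin(5t)}=5/(s² + 25)
Shift: 5/((s-4)² + 25)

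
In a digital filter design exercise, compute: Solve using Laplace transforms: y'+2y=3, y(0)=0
Take L of both sides: sY(s) - 0 + 2Y(s) = 3/s
Y(s)(s + 2) = 3/s + 0
Y(s) = 3/(s(s + 2)) + 0/(s + 2)
Partial fractions: 3/(s(s + 2)) = (3/2)/s - (3/2)/(s + 2)
So Y(s) = (3/2)/s - (3/2)/(s + 2)
Inverse transform (L^(-1){1/s} = 1, L^(-1){1/(s + 2)} = e^(-2t)):

Answer: y(t) = 3/2 - (3/2)·e^(-2t)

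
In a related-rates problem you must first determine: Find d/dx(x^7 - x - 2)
Power rule: d/dx(ax^n) = n·a·x^(n-1)
Term by term: 7·x^6 - 1

Answer: 7x^6 - 1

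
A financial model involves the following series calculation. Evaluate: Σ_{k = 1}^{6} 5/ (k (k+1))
Partial fractions: 5/(k(k + 1))=5/k - 5/(k + 1)
Telescoping sum: 5(1 - 1/7)=5·6/7

Answer: 30/7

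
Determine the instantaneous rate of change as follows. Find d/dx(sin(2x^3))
Chain rule: d/dx[sin(u)]=cos(u)·u' where u=2x^3
u'=6x^2

Answer: 6x^2·cos(2x^3)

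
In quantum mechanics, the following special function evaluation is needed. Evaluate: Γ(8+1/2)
Γ(n + 1/2)=(2n)!√π/(4^n·n!)
=20922789888000√π/(65536·40320)=(2027025/256)·√π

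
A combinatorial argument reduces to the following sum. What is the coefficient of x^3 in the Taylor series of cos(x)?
cos(x) has only even powers. Coefficient of x^3 = 0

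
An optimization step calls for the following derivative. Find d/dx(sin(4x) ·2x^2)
Product rule: (fg)'=f'g + fg'
f=sin(4x), f'=4·cos(4x)
g=2x^2, g'=4x

Answer: 8·cos(4x)·x^2 + 4·sin(4x)·x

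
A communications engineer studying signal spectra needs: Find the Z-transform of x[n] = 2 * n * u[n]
Z{n * u[n]}=z/(z-1)^2
By linearity: Z{2 * n * u[n]}=2z/(z-1)^2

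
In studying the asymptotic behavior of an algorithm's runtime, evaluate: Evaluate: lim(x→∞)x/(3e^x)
Apply L'Hôpital 1 times (∞/∞ each time):
Eventually get 1!/(3e^x) → 0

Answer: 0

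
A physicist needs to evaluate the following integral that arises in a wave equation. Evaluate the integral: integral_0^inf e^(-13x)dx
integral_0^inf e^(-13x) dx=[-1/13*e^(-13x)]_0^inf
=0 - (-1/13)=1/13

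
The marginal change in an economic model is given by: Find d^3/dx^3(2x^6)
Apply power rule 3 times:
d^1: 12x^5
d^2: 60x^4
d^3: 240x^3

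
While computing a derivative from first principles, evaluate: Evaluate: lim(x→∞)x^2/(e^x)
Apply L'Hôpital 2 times (∞/∞ each time):
Eventually get 2!/(e^x) → 0

Answer: 0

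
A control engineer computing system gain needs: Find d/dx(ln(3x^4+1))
Chain rule: d/dx[ln(u)] = u'/u where u = 3x^4+1
u' = 12x^3

Answer: (12x^3)/(3x^4+1)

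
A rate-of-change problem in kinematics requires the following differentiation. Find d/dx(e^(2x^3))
Chain rule: d/dx[e^u]=e^u · u' where u=2x^3
u'=6x^2

Answer: 6x^2·e^(2x^3)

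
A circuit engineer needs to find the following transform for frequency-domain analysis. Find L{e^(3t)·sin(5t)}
First shifting: L{e^(at)f(t)}=F(s-a)
L{sin(5t)}=5/(s²+25)
Shift: 5/((s-3)²+25)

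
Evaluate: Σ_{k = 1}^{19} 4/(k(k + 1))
Partial fractions: 4/(k(k+1))=4/k - 4/(k+1)
Telescoping sum: 4(1-1/20)=4·19/20

Answer: 19/5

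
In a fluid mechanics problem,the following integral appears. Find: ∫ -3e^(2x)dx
Since d/dx[e^(2x)] = 2e^(2x), we get -3/2 e^(2x) + C

Answer: (-3/2)e^(2x) + C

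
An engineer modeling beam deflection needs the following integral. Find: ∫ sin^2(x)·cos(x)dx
Let u=sin(x), du=cos(x) dx
∫ u^2 du=u^3/3 + C

Answer: sin^3(x)/3 + C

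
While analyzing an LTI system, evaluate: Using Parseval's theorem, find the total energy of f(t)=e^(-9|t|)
Parseval's theorem: E = integral |f(t)|^2 dt = (1/2pi) integral |F(omega)|^2 domega
E = integral_{-inf}^{inf} e^(-18|t|) dt = 2 * integral_0^inf e^(-18t) dt = 2/(2 * 9) = 1/9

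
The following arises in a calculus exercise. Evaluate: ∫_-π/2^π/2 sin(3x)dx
Antiderivative: -cos(3x)/3
Evaluate at bounds: [-cos(3·π/2)/3] - [-cos(3·-π/2)/3]
=(-(0)+(0))/3=0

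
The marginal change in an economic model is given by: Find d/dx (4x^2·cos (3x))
Product rule: (fg)' = f'g+fg'
f = 4x^2, f' = 8x
g = cos(3x), g' = -3·sin(3x)

Answer: 8x·cos(3x)-12x^2·sin(3x)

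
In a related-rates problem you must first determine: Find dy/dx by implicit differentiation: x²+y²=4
Differentiate both sides: 2x + 2y·(dy/dx)=0
Solve: dy/dx=-2x/(2y)=-x/y

Answer: dy/dx=-x/y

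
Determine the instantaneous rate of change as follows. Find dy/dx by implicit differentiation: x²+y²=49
Differentiate both sides: 2x+2y·(dy/dx) = 0
Solve: dy/dx = -2x/(2y) = -x/y

Answer: dy/dx = -x/y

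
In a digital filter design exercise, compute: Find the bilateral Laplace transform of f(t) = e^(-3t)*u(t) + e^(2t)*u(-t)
For e^(-3t) * u(t): L = 1/(s + 3), Re(s) > -3
For e^(2t) * u(-t): L = -1/(s-2), Re(s) < 2
Combined: F(s) = 1/(s + 3) - 1/(s-2), -3 < Re(s) < 2

Answer: 1/(s + 3) - 1/(s-2), ROC: -3 < Re(s) < 2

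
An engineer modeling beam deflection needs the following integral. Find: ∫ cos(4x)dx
Using substitution u=4x: ∫ cos(u) du/4=sin(u)/4 + C

Answer: (1/4)sin(4x) + C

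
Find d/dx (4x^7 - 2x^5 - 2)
Power rule: d/dx(ax^n) = n·a·x^(n-1)
Term by term: 28·x^6 - 10·x^4

Answer: 28x^6 - 10x^4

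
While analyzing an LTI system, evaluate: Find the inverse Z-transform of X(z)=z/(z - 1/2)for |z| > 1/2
Standard pair: z/(z-a) <-> a^n*u[n] for causal signals
With a = 1/2: x[n] = (1/2)^n*u[n]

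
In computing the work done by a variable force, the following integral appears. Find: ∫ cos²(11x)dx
Using identity cos²(u)=(1+cos(2u))/2:
∫ (1+cos(22x))/2 dx=x/2+sin(22x)/44+C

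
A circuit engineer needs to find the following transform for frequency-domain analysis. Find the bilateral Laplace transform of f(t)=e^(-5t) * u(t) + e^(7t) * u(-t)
For e^(-5t)*u(t): L = 1/(s + 5), Re(s) > -5
For e^(7t)*u(-t): L = -1/(s-7), Re(s) < 7
Combined: F(s) = 1/(s + 5) - 1/(s-7), -5 < Re(s) < 7

Answer: 1/(s + 5) - 1/(s-7), ROC: -5 < Re(s) < 7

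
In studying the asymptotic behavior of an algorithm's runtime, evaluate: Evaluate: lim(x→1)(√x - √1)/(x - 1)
Multiply by conjugate (√x+√1)/(√x+√1):
= (x - 1)/((x - 1)(√x+√1)) = 1/(√x+√1)
As x → 1: 1/(2√1)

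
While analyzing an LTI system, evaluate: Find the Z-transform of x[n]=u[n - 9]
Using the time-shift property: Z{u[n-9]}=z^(-9) * z/(z-1)
=z^(-8)/(z-1)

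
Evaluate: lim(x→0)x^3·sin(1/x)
Squeeze theorem: -|x^3| ≤ x^3·sin(1/x) ≤ |x^3|
Since x^3 → 0 as x → 0, by squeeze theorem the limit is 0

Answer: 0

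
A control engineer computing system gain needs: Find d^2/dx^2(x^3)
Apply power rule 2 times:
d^1: 3x^2
d^2: 6x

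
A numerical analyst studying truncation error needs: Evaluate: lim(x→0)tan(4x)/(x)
tan(u) ≈ u for small u:
tan(4x)/(x) ≈ 4x/(x)=4/1

Answer: 4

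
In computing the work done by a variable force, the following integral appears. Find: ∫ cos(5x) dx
Using substitution u=5x: ∫ cos(u) du/5=sin(u)/5 + C

Answer: (1/5)sin(5x) + C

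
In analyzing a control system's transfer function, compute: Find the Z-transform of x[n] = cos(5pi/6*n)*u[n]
Z{cos(w0 * n) * u[n]}=z(z - cos(w0))/(z^2 - 2z * cos(w0) + 1)
With w0=5pi/6: X(z)=z(z - cos(5pi/6))/(z^2 - 2z * cos(5pi/6) + 1)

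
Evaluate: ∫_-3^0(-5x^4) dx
Step 1: Find antiderivative F(x)=-x^5
Step 2: F(0) - F(-3)=0 - (243)=-243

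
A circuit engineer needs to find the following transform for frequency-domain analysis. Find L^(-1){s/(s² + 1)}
L^(-1){s/(s² + w²)} = cos(wt)
Here w = 1

Answer: cos(t)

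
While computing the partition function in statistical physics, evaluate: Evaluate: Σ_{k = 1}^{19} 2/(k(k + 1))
Partial fractions: 2/(k(k+1)) = 2/k - 2/(k+1)
Telescoping sum: 2(1-1/20) = 2·19/20

Answer: 19/10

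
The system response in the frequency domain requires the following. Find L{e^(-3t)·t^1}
First shifting: L{e^(at)f(t)}=F(s-a)
L{t^1}=1/s^2
Shift s → s + 3: 1/(s + 3)^2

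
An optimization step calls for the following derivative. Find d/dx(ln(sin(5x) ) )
Chain rule: d/dx[ln(u)] = u'/u where u = sin(5x)
u' = 5cos(5x)

Answer: (5cos(5x))/(sin(5x))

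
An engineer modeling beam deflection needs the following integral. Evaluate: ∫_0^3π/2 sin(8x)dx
Antiderivative: -cos(8x)/8
Evaluate at bounds: [-cos(8·3π/2)/8] - [-cos(8·0)/8]
=(-(1) + (1))/8=0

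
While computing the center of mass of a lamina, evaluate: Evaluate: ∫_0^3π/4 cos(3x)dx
Antiderivative: sin(3x)/3
Evaluate at bounds: [sin(3·3π/4)/3] - [sin(3·0)/3]
=((√2/2) - (0))/3=√2/6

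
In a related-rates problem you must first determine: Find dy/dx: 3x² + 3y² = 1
Differentiate: 6x+6y·(dy/dx) = 0
dy/dx = -6x/(6y) = -1·(x/y)

Answer: dy/dx = -1·(x/y)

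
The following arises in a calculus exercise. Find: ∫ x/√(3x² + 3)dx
Let u=3x² + 3, du=6x dx
∫ (1/6)·u^(-1/2) du=√u/3 + C

Answer: √(3x² + 3)/3 + C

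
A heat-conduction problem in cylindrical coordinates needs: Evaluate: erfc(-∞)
erfc(x) = 1 - erf(x); erfc(-∞) = 1 - erf(-∞) = 1 - (-1) = 2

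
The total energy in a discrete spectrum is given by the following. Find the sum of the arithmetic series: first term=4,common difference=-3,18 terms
Last term: a_n=4 + (18 - 1)·-3=-47
Sum=n(a_1 + a_n)/2=18(4 + (-47))/2=-387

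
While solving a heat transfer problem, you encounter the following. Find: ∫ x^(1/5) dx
Power rule: ∫ x^(1/5) dx=x^(6/5)/(6/5)+C

Answer: (5/6)·x^(6/5)+C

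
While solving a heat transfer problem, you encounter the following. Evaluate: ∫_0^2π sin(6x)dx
Antiderivative: -cos(6x)/6
Evaluate at bounds: [-cos(6·2π)/6] - [-cos(6·0)/6]
=(-(1)+(1))/6=0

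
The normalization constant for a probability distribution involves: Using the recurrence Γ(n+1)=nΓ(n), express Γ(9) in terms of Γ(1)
Γ(9) = 8Γ(8) = 8·7Γ(7) = ... = 8!·Γ(1) = 40320·Γ(1)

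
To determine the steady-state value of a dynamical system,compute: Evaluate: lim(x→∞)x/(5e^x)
Apply L'Hôpital 1 times (∞/∞ each time):
Eventually get 1!/(5e^x) → 0

Answer: 0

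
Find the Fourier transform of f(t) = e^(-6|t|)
Using the standard pair: F{e^(-a|t|)} = 2a/(a^2+omega^2)
With a = 6: F(omega) = 12/(36+omega^2)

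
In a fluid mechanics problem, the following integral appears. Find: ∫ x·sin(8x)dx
By parts: u = x, dv = sin(8x) dx
du = dx, v = -cos(8x)/8
= -x·cos(8x)/8+sin(8x)/8²+C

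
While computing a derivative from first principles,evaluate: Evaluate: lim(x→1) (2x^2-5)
Polynomial is continuous, so substitute x = 1:
2·1^2 - 5 = -3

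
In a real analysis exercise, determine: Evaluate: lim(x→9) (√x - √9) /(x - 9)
Multiply by conjugate (√x + √9)/(√x + √9):
= (x - 9)/((x - 9)(√x + √9)) = 1/(√x + √9)
As x → 9: 1/(2√9)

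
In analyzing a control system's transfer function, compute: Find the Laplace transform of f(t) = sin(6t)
L{sin(wt)}=w/(s²+w²)
L{sin(6t)}=6/(s²+36)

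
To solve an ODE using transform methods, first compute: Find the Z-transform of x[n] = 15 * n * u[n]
Z{n * u[n]}=z/(z-1)^2
By linearity: Z{15 * n * u[n]}=15z/(z-1)^2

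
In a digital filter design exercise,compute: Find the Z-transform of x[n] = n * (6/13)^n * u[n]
Using the property Z{n*a^n*u[n]} = az/(z-a)^2
With a = 6/13: X(z) = (6/13)z/(z - 6/13)^2, |z| > 6/13

Answer: (6/13)z/(z - 6/13)^2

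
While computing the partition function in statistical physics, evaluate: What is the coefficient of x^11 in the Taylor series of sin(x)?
sin(x)=Σ (-1)^k x^(2k+1)/(2k+1)!
For x^11: (-1)^5/11!=-1/39916800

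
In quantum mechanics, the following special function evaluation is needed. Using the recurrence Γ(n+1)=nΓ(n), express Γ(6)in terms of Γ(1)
Γ(6)=5Γ(5)=5·4Γ(4)=...=5!·Γ(1)=120·Γ(1)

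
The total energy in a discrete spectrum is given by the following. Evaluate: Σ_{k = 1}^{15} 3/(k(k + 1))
Partial fractions: 3/(k(k + 1)) = 3/k - 3/(k + 1)
Telescoping sum: 3(1 - 1/16) = 3·15/16

Answer: 45/16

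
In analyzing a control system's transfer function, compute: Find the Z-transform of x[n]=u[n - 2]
Using the time-shift property: Z{u[n-2]}=z^(-2)*z/(z-1)
=z^(-1)/(z-1)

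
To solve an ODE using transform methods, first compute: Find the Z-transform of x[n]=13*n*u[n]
Z{n * u[n]}=z/(z-1)^2
By linearity: Z{13 * n * u[n]}=13z/(z-1)^2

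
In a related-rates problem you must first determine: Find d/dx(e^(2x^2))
Chain rule: d/dx[e^u]=e^u · u' where u=2x^2
u'=4x

Answer: 4x·e^(2x^2)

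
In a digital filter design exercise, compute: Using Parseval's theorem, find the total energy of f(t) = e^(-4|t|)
Parseval's theorem: E=integral |f(t)|^2 dt=(1/2pi) integral |F(omega)|^2 domega
E=integral_{-inf}^{inf} e^(-8|t|) dt=2 * integral_0^inf e^(-8t) dt=2/(2 * 4)=1/4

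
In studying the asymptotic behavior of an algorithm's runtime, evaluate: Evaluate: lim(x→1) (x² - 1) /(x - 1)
Factor: (x² - 1)=(x-1)(x + 1)
Cancel (x-1): lim(x→1) (x + 1)=2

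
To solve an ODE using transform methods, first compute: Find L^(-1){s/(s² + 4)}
L^(-1){s/(s²+w²)}=cos(wt)
Here w=2

Answer: cos(2t)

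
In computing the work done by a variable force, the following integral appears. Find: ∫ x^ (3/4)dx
Power rule: ∫ x^(3/4) dx=x^(7/4)/(7/4)+C

Answer: (4/7)·x^(7/4)+C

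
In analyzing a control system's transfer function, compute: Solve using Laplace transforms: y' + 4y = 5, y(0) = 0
Take L of both sides: sY(s) - 0 + 4Y(s) = 5/s
Y(s)(s + 4) = 5/s + 0
Y(s) = 5/(s(s + 4)) + 0/(s + 4)
Partial fractions: 5/(s(s + 4)) = (5/4)/s - (5/4)/(s + 4)
So Y(s) = (5/4)/s - (5/4)/(s + 4)
Inverse transform (L^(-1){1/s} = 1, L^(-1){1/(s + 4)} = e^(-4t)):

Answer: y(t) = 5/4 - (5/4)·e^(-4t)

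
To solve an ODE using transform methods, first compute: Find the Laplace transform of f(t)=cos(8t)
L{cos(wt)} = s/(s² + w²)
L{cos(8t)} = s/(s² + 64)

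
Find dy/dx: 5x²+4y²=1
Differentiate: 10x + 8y·(dy/dx) = 0
dy/dx = -10x/(8y) = -(5/4)·(x/y)

Answer: dy/dx = -(5/4)·(x/y)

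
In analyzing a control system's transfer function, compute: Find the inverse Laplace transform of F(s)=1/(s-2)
L^(-1){1/(s-a)}=c·e^(at)
Here a=2, c=1

Answer: e^(2t)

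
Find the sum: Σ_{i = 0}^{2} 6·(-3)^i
Geometric series: S=a(1 - r^n)/(1 - r)
a=6, r=-3, n=3
S=6(1 + 27)/4=42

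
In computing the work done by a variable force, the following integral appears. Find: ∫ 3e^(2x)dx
Since d/dx[e^(2x)] = 2e^(2x), we get 3/2 e^(2x)+C

Answer: (3/2)e^(2x)+C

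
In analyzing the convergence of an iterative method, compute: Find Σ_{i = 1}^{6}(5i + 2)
=5·Σ i+2·6=5·21+12=117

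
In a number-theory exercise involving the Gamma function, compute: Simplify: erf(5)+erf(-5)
erf is odd: erf(-5) = -erf(5)
erf(5) + erf(-5) = erf(5) - erf(5) = 0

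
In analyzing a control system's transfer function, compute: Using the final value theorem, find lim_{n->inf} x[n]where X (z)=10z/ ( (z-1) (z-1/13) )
Final value theorem: lim x[n]=lim_{z->1} (z-1) * X(z)
(z-1) * X(z)=10z/(z-1/13)
As z->1: 10/(1 - 1/13)=10/(12/13)=65/6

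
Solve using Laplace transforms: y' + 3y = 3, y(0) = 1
Take L of both sides: sY(s) - 1 + 3Y(s) = 3/s
Y(s)(s + 3) = 3/s + 1
Y(s) = 3/(s(s + 3)) + 1/(s + 3)
Partial fractions: 3/(s(s + 3)) = 1/s - 1/(s + 3)
So Y(s) = 1/s
Inverse transform (L^(-1){1/s} = 1, L^(-1){1/(s + 3)} = e^(-3t)):

Answer: y(t) = 1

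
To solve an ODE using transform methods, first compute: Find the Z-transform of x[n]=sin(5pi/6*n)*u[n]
Z{sin(w0 * n) * u[n]}=z * sin(w0)/(z^2-2z * cos(w0)+1)
With w0=5pi/6: X(z)=z * sin(5pi/6)/(z^2-2z * cos(5pi/6)+1)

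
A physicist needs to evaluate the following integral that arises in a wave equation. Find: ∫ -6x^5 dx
Using power rule: ∫ -6x^5 dx = -6/6 x^6+C = -x^6+C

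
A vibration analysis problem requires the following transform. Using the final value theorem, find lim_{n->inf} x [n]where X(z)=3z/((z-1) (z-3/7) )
Final value theorem: lim x[n]=lim_{z->1} (z-1) * X(z)
(z-1) * X(z)=3z/(z-3/7)
As z->1: 3/(1 - 3/7)=3/(4/7)=21/4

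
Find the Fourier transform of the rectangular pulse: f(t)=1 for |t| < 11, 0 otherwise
F(omega)=integral from -11 to 11 of e^(-j*omega*t) dt
=2*sin(11*omega)/omega=22*sinc(11*omega/pi)

Answer: 2*sin(11*omega)/omega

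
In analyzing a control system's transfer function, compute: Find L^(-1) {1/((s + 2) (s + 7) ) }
Partial fractions: 1/((s + 2)(s + 7))=A/(s + 2) + B/(s + 7)
Cover-up: A=1/(s + 7)|_{s=-2}=1/5; B=1/(s + 2)|_{s=-7}=-1/5
L^(-1)=(1/5)e^(-2t) - (1/5)e^(-7t)

Answer: (1/5)(e^(-2t) - e^(-7t))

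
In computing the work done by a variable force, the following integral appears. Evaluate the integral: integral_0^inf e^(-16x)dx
integral_0^inf e^(-16x) dx = [-1/16*e^(-16x)]_0^inf
= 0 - (-1/16) = 1/16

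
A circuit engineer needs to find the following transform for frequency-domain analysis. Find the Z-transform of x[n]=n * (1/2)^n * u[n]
Using the property Z{n*a^n*u[n]}=az/(z-a)^2
With a=1/2: X(z)=(1/2)z/(z - 1/2)^2, |z| > 1/2

Answer: (1/2)z/(z - 1/2)^2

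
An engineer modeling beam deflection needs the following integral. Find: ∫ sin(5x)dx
Using substitution u = 5x: ∫ sin(u) du/5 = -cos(u)/5+C

Answer: (-1/5)cos(5x)+C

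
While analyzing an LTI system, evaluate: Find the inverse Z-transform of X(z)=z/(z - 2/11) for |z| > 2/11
Standard pair: z/(z-a) <-> a^n*u[n] for causal signals
With a=2/11: x[n]=(2/11)^n*u[n]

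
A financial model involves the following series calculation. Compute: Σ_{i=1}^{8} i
Using formula: Σ i^1=n(n + 1)/2=8·9/2=36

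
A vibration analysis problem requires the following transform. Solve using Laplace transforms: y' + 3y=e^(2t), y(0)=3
Take L: sY - 3 + 3Y=1/(s-2)
Y(s + 3)=1/(s-2) + 3
Y=1/((s-2)(s + 3)) + 3/(s + 3)
Partial fractions: 1/((s-2)(s + 3))=(1/5)/(s-2) - (1/5)/(s + 3)
So Y=(1/5)/(s-2) + (14/5)/(s + 3)
Inverse Laplace transform (L^(-1){1/(s-2)}=e^(2t), L^(-1){1/(s + 3)}=e^(-3t)):

Answer: y(t)=(1/5)·e^(2t) + (14/5)·e^(-3t)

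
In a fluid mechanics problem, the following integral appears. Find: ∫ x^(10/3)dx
Power rule: ∫ x^(10/3) dx = x^(13/3)/(13/3)+C

Answer: (3/13)·x^(13/3)+C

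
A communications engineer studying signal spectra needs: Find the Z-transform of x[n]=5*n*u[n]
Z{n * u[n]}=z/(z-1)^2
By linearity: Z{5 * n * u[n]}=5z/(z-1)^2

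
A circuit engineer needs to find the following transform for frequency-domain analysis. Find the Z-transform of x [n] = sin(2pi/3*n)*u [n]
Z{sin(w0*n)*u[n]} = z*sin(w0)/(z^2-2z*cos(w0)+1)
With w0 = 2pi/3: X(z) = z*sin(2pi/3)/(z^2-2z*cos(2pi/3)+1)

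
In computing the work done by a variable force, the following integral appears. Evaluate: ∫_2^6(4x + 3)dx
Step 1: Find antiderivative F(x)=2x^2 + 3x
Step 2: F(6) - F(2)=90 - (14)=76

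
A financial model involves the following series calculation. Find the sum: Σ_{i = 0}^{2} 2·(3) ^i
Geometric series: S=a(1 - r^n)/(1 - r)
a=2, r=3, n=3
S=2(1-27)/-2=26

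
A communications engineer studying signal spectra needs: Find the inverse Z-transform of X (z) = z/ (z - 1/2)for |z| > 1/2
Standard pair: z/(z-a) <-> a^n*u[n] for causal signals
With a = 1/2: x[n] = (1/2)^n*u[n]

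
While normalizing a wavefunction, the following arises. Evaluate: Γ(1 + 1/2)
Γ(n + 1/2) = (2n)!√π/(4^n·n!)
= 2√π/(4·1) = (1/2)·√π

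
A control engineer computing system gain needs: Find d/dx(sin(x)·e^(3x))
Product rule: (fg)' = f'g+fg'
f = sin(x), f' = cos(x)
g = e^(3x), g' = 3·e^(3x)

Answer: cos(x)·e^(3x)+3·sin(x)·e^(3x)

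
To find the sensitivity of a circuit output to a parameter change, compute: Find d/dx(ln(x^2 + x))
Chain rule: d/dx[ln(u)]=u'/u where u=x^2 + x
u'=2x + 1

Answer: (2x + 1)/(x^2 + x)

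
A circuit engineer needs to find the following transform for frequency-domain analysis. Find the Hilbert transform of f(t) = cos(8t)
The Hilbert transform shifts each frequency component by -pi/2.
H{cos(wt)}=sin(wt)
With w=8: H{cos(8t)}=sin(8t)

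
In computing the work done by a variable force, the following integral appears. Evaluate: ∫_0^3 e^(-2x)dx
Antiderivative: (1/(-2))e^(-2x)
Evaluate: (1/(-2))(e^-6-1)

Answer: (e^-6-1)/(-2)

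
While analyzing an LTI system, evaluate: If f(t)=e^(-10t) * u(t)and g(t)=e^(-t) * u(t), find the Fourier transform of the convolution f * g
By the convolution theorem: F{f*g}=F(omega)*G(omega)
F(omega)=1/(10 + j*omega), G(omega)=1/(1 + j*omega)
F{f*g}=1/((10 + j*omega)(1 + j*omega))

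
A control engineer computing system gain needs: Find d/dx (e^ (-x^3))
Chain rule: d/dx[e^u]=e^u · u' where u=-x^3
u'=-3x^2

Answer: -3x^2·e^(-x^3)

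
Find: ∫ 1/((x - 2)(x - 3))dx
Partial fractions: 1/((x-2)(x-3))=A/(x-2)+B/(x-3)
A=-1, B=1
∫ [-1· 1/(x-2)+1· 1/(x-3)] dx
=(1)[ln|x-3| - ln|x-2|]+C

Answer: ln|(x-3)/(x-2)|+C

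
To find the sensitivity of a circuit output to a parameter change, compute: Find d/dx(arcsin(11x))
d/dx[arcsin(u)] = u'/√(1-u²), u = 11x, u' = 11

Answer: 11/√(1-121x²)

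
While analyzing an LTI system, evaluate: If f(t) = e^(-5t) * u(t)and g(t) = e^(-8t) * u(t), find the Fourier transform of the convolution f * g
By the convolution theorem: F{f*g}=F(omega)*G(omega)
F(omega)=1/(5+j*omega), G(omega)=1/(8+j*omega)
F{f*g}=1/((5+j*omega)(8+j*omega))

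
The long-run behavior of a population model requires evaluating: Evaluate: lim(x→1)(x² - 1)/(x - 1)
Factor: (x² - 1)=(x-1)(x + 1)
Cancel (x-1): lim(x→1) (x + 1)=2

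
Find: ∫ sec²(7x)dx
Since d/dx[tan(7x)] = 7sec²(7x), integral = tan(7x)/7 + C

Answer: (1/7)tan(7x) + C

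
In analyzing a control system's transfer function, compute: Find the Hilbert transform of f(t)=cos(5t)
The Hilbert transform shifts each frequency component by -pi/2.
H{cos(wt)}=sin(wt)
With w=5: H{cos(5t)}=sin(5t)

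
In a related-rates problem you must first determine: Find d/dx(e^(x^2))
Chain rule: d/dx[e^u]=e^u · u' where u=x^2
u'=2x

Answer: 2x·e^(x^2)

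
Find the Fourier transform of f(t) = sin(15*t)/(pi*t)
sin(W*t)/(pi*t)=(W/pi)*sinc(W*t/pi) is the impulse response of the ideal low-pass filter with cutoff W (here W=15).
Its Fourier transform is a rectangular function:
F(omega)=1 for |omega| < 15, 0 otherwise

Answer: rect(omega/30) [i.e., 1 for |omega| < 15, 0 otherwise]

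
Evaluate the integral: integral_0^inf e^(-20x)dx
integral_0^inf e^(-20x) dx = [-1/20*e^(-20x)]_0^inf
= 0 - (-1/20) = 1/20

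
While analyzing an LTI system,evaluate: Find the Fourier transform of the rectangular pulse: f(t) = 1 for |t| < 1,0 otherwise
F(omega)=integral from -1 to 1 of e^(-j*omega*t) dt
=2*sin(1*omega)/omega=2*sinc(1*omega/pi)

Answer: 2*sin(1*omega)/omega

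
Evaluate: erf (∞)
erf(∞) = 1 (the error function converges to 1)

Answer: 1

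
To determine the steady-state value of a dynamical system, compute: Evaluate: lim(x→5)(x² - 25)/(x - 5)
Factor: (x² - 25)=(x-5)(x+5)
Cancel (x-5): lim(x→5) (x+5)=10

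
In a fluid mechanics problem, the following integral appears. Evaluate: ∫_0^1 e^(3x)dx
Antiderivative: (1/3)e^(3x)
Evaluate: (1/3)(e^3 - 1)

Answer: (e^3 - 1)/3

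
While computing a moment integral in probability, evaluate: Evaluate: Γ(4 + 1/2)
Γ(n + 1/2) = (2n)!√π/(4^n·n!)
= 40320√π/(256·24) = (105/16)·√π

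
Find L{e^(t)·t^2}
First shifting: L{e^(at)f(t)}=F(s-a)
L{t^2}=2/s^3
Shift s → s-1: 2/(s-1)^3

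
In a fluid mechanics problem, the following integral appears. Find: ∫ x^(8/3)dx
Power rule: ∫ x^(8/3) dx = x^(11/3)/(11/3)+C

Answer: (3/11)·x^(11/3)+C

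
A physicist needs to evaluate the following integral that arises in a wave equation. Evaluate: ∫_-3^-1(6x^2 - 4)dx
Step 1: Find antiderivative F(x) = 2x^3 - 4x
Step 2: F(-1) - F(-3) = 2 - (-42) = 44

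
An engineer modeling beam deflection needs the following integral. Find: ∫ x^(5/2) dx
Power rule: ∫ x^(5/2) dx = x^(7/2)/(7/2) + C

Answer: (2/7)·x^(7/2) + C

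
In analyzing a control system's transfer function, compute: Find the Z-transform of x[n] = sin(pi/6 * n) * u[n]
Z{sin(w0*n)*u[n]} = z*sin(w0)/(z^2-2z*cos(w0)+1)
With w0 = pi/6: X(z) = z*sin(pi/6)/(z^2-2z*cos(pi/6)+1)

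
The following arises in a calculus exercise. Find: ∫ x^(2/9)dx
Power rule: ∫ x^(2/9) dx = x^(11/9)/(11/9) + C

Answer: (9/11)·x^(11/9) + C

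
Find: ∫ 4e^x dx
Since d/dx[e^x]=+e^x, we get 4e^x+C

Answer: 4e^x+C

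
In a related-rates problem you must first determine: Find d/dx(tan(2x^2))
Chain rule: d/dx[tan(u)] = sec²(u)·u' where u = 2x^2
u' = 4x

Answer: 4x·sec²(2x^2)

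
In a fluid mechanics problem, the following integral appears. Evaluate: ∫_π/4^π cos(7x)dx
Antiderivative: sin(7x)/7
Evaluate at bounds: [sin(7·π)/7] - [sin(7·π/4)/7]
= ((0) - (-√2/2))/7 = √2/14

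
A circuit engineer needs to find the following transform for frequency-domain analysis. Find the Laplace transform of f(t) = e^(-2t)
L{e^(at)}=1/(s-a)
L{e^(-2t)}=1/(s+2)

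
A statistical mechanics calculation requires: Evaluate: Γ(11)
Γ(n)=(n-1)! for positive integers
Γ(11)=10!=3628800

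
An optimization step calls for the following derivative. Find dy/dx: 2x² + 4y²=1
Differentiate: 4x+8y·(dy/dx)=0
dy/dx=-4x/(8y)=-(1/2)·(x/y)

Answer: dy/dx=-(1/2)·(x/y)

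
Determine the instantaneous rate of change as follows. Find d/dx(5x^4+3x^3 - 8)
Power rule: d/dx(ax^n) = n·a·x^(n-1)
Term by term: 20·x^3+9·x^2

Answer: 20x^3+9x^2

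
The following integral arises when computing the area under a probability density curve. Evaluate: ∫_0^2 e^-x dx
Antiderivative: -e^-x
Evaluate: -(e^-2 - 1)

Answer: (e^-2 - 1)/(-1)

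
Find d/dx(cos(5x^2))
Chain rule: d/dx[cos(u)] = -sin(u)·u' where u = 5x^2
u' = 10x

Answer: -10x·sin(5x^2)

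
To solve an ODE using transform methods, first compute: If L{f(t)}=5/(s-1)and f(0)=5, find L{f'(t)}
L{f'(t)}=s·F(s) - f(0)=5s/(s-1) - 5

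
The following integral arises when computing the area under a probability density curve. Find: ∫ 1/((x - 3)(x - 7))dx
Partial fractions: 1/((x-3)(x-7)) = A/(x-3)+B/(x-7)
A = -1/4, B = 1/4
∫ [-1/4· 1/(x-3)+1/4· 1/(x-7)] dx
= (1/4)[ln|x-7| - ln|x-3|]+C

Answer: (1/4)·ln|(x-7)/(x-3)|+C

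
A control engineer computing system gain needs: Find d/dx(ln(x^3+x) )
Chain rule: d/dx[ln(u)]=u'/u where u=x^3+x
u'=3x^2+1

Answer: (3x^2+1)/(x^3+x)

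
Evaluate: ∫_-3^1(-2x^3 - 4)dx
Step 1: Find antiderivative F(x) = (-1/2)x^4 - 4x
Step 2: F(1) - F(-3) = -9/2 - (-57/2) = 24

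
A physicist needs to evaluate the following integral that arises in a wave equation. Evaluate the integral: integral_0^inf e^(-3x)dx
integral_0^inf e^(-3x) dx = [-1/3*e^(-3x)]_0^inf
= 0 - (-1/3) = 1/3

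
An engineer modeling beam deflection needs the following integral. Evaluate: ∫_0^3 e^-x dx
Antiderivative: -e^-x
Evaluate: -(e^-3-1)

Answer: (e^-3-1)/(-1)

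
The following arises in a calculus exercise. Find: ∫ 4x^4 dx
Using power rule: ∫ 4x^4 dx = 4/5 x^5+C = (4/5)x^5+C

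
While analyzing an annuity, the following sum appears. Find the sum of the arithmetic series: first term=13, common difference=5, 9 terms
Last term: a_n=13 + (9 - 1)·5=53
Sum=n(a_1 + a_n)/2=9(13 + 53)/2=297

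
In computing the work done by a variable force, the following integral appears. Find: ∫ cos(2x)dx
Using substitution u=2x: ∫ cos(u) du/2=sin(u)/2 + C

Answer: (1/2)sin(2x) + C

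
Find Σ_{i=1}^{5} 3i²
=3·n(n + 1)(2n + 1)/6=3·5·6·11/6=165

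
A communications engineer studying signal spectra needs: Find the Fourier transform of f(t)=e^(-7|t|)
Using the standard pair: F{e^(-a|t|)}=2a/(a^2 + omega^2)
With a=7: F(omega)=14/(49 + omega^2)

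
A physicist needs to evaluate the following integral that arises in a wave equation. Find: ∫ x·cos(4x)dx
By parts: u = x, dv = cos(4x) dx
du = dx, v = sin(4x)/4
= x·sin(4x)/4 + cos(4x)/4² + C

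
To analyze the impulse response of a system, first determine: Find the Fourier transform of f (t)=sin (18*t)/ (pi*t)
sin(W * t)/(pi * t) = (W/pi) * sinc(W * t/pi) is the impulse response of the ideal low-pass filter with cutoff W (here W = 18).
Its Fourier transform is a rectangular function:
F(omega) = 1 for |omega| < 18, 0 otherwise

Answer: rect(omega/36) [i.e., 1 for |omega| < 18, 0 otherwise]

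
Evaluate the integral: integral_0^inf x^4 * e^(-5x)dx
This is a Gamma integral. Substitute u = 5x (du = 5 dx):
integral_0^inf x^4 * e^(-5x) dx = (1/5^5) integral_0^inf u^4 * e^(-u) du
= Gamma(5)/5^5 = 4!/5^5 = 24/3125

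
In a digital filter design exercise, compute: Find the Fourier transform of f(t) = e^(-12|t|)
Using the standard pair: F{e^(-a|t|)} = 2a/(a^2+omega^2)
With a = 12: F(omega) = 24/(144+omega^2)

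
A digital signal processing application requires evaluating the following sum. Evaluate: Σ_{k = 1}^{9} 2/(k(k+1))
Partial fractions: 2/(k(k+1)) = 2/k - 2/(k+1)
Telescoping sum: 2(1-1/10) = 2·9/10

Answer: 9/5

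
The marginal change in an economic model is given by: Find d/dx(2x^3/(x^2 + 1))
Quotient rule: (f/g)'=(f'g - fg')/g²
f=2x^3, f'=6x^2
g=x^2 + 1, g'=2x

Answer: (6x^2·(x^2 + 1) - 4x^4)/(x^2 + 1)²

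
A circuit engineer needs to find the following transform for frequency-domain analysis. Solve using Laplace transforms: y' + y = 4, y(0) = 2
Take L of both sides: sY(s) - 2 + Y(s) = 4/s
Y(s)(s + 1) = 4/s + 2
Y(s) = 4/(s(s + 1)) + 2/(s + 1)
Partial fractions: 4/(s(s + 1)) = 4/s - 4/(s + 1)
So Y(s) = 4/s - 2/(s + 1)
Inverse transform (L^(-1){1/s} = 1, L^(-1){1/(s + 1)} = e^(-t)):

Answer: y(t) = 4 - 2·e^(-t)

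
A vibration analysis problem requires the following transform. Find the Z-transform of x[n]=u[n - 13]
Using the time-shift property: Z{u[n-13]}=z^(-13) * z/(z-1)
=z^(-12)/(z-1)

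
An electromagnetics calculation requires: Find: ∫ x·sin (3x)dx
By parts: u=x, dv=sin(3x) dx
du=dx, v=-cos(3x)/3
=-x·cos(3x)/3+sin(3x)/3²+C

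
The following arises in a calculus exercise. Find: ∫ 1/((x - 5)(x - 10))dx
Partial fractions: 1/((x-5)(x-10))=A/(x-5) + B/(x-10)
A=-1/5, B=1/5
∫ [-1/5· 1/(x-5) + 1/5· 1/(x-10)] dx
=(1/5)[ln|x-10| - ln|x-5|] + C

Answer: (1/5)·ln|(x-10)/(x-5)| + C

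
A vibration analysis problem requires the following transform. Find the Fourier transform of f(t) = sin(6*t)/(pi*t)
sin(W*t)/(pi*t) = (W/pi)*sinc(W*t/pi) is the impulse response of the ideal low-pass filter with cutoff W (here W = 6).
Its Fourier transform is a rectangular function:
F(omega) = 1 for |omega| < 6, 0 otherwise

Answer: rect(omega/12) [i.e., 1 for |omega| < 6, 0 otherwise]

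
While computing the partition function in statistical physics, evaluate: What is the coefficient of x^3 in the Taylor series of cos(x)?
cos(x) has only even powers. Coefficient of x^3=0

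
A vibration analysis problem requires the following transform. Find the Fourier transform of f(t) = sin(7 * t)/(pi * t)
sin(W*t)/(pi*t)=(W/pi)*sinc(W*t/pi) is the impulse response of the ideal low-pass filter with cutoff W (here W=7).
Its Fourier transform is a rectangular function:
F(omega)=1 for |omega| < 7, 0 otherwise

Answer: rect(omega/14) [i.e., 1 for |omega| < 7, 0 otherwise]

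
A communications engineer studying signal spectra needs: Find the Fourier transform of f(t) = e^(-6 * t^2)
The Fourier transform of a Gaussian e^(-a * t^2) is sqrt(pi/a) * e^(-omega^2/(4a)).
With a=6: F(omega)=sqrt(pi/6) * e^(-omega^2/24)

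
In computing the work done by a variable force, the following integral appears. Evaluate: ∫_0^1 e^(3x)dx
Antiderivative: (1/3)e^(3x)
Evaluate: (1/3)(e^3-1)

Answer: (e^3-1)/3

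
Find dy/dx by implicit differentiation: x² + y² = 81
Differentiate both sides: 2x+2y·(dy/dx) = 0
Solve: dy/dx = -2x/(2y) = -x/y

Answer: dy/dx = -x/y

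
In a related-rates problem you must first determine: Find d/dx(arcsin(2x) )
d/dx[arcsin(u)] = u'/√(1-u²), u = 2x, u' = 2

Answer: 2/√(1 - 4x²)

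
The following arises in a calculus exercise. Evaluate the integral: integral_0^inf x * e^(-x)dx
This is a Gamma integral. Substitute u = 1x:
integral_0^inf x*e^(-x) dx = (1/1^2) integral_0^inf u^1*e^(-u) du
= Gamma(2)/1^2 = 1!/1^2 = 1/1

Answer: 1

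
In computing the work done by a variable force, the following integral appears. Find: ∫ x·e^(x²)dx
Let u=x², du=2x dx
∫ (1/2)e^u du=e^u/2 + C

Answer: e^(x²)/2 + C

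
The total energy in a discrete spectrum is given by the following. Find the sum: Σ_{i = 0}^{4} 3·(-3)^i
Geometric series: S=a(1 - r^n)/(1 - r)
a=3, r=-3, n=5
S=3(1+243)/4=183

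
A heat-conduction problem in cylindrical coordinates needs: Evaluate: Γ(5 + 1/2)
Γ(n+1/2) = (2n)!√π/(4^n·n!)
= 3628800√π/(1024·120) = (945/32)·√π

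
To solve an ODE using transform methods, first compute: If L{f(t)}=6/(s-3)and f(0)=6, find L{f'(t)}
L{f'(t)}=s·F(s) - f(0)=6s/(s-3) - 6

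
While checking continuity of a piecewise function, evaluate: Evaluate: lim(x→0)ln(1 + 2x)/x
L'Hôpital (0/0): lim 2/(1+2x) / 1=2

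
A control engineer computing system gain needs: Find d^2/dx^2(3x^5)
Apply power rule 2 times:
d^1: 15x^4
d^2: 60x^3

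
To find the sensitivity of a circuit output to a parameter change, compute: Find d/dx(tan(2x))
Chain rule: d/dx[tan(u)] = sec²(u)·u' where u = 2x
u' = 2

Answer: 2·sec²(2x)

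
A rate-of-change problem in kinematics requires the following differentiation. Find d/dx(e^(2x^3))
Chain rule: d/dx[e^u]=e^u · u' where u=2x^3
u'=6x^2

Answer: 6x^2·e^(2x^3)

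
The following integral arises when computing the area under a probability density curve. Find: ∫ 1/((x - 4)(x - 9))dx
Partial fractions: 1/((x-4)(x-9)) = A/(x-4)+B/(x-9)
A = -1/5, B = 1/5
∫ [-1/5· 1/(x-4)+1/5· 1/(x-9)] dx
= (1/5)[ln|x-9| - ln|x-4|]+C

Answer: (1/5)·ln|(x-9)/(x-4)|+C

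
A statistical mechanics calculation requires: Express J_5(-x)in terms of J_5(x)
For integer n: J_n(-x)=(-1)^n J_n(x)
With n=5: J_5(-x)=(-1)^5 J_5(x)=-J_5(x)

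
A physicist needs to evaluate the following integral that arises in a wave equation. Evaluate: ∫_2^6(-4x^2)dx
Step 1: Find antiderivative F(x)=(-4/3)x^3
Step 2: F(6) - F(2)=-288 - (-32/3)=-832/3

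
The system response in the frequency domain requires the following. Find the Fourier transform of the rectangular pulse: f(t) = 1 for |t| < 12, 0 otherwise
F(omega) = integral from -12 to 12 of e^(-j * omega * t) dt
= 2 * sin(12 * omega)/omega = 24 * sinc(12 * omega/pi)

Answer: 2 * sin(12 * omega)/omega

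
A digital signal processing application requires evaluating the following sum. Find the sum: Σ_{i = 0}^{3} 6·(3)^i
Geometric series: S=a(1 - r^n)/(1 - r)
a=6, r=3, n=4
S=6(1-81)/-2=240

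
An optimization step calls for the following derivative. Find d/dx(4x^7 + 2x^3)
Power rule: d/dx(ax^n) = n·a·x^(n-1)
Term by term: 28·x^6+6·x^2

Answer: 28x^6+6x^2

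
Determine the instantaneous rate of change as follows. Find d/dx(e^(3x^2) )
Chain rule: d/dx[e^u] = e^u · u' where u = 3x^2
u' = 6x

Answer: 6x·e^(3x^2)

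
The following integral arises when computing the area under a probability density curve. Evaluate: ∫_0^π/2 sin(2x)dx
Antiderivative: -cos(2x)/2
Evaluate at bounds: [-cos(2·π/2)/2] - [-cos(2·0)/2]
= (-(-1) + (1))/2 = 1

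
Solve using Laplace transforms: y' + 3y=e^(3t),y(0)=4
Take L: sY - 4 + 3Y = 1/(s-3)
Y(s + 3) = 1/(s-3) + 4
Y = 1/((s-3)(s + 3)) + 4/(s + 3)
Partial fractions: 1/((s-3)(s + 3)) = (1/6)/(s-3) - (1/6)/(s + 3)
So Y = (1/6)/(s-3) + (23/6)/(s + 3)
Inverse Laplace transform (L^(-1){1/(s-3)} = e^(3t), L^(-1){1/(s + 3)} = e^(-3t)):

Answer: y(t) = (1/6)·e^(3t) + (23/6)·e^(-3t)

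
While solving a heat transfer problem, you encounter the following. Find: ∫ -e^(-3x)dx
Since d/dx[e^(-3x)]=-3e^(-3x), we get 1/3 e^(-3x) + C

Answer: (1/3)e^(-3x) + C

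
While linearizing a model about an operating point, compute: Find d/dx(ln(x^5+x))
Chain rule: d/dx[ln(u)] = u'/u where u = x^5 + x
u' = 5x^4 + 1

Answer: (5x^4 + 1)/(x^5 + x)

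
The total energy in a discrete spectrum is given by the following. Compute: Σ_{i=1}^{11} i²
Using formula: Σ i^2 = n(n+1)(2n+1)/6 = 11·12·23/6 = 506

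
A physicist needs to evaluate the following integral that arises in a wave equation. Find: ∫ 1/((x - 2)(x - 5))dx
Partial fractions: 1/((x-2)(x-5))=A/(x-2)+B/(x-5)
A=-1/3, B=1/3
∫ [-1/3· 1/(x-2)+1/3· 1/(x-5)] dx
=(1/3)[ln|x-5| - ln|x-2|]+C

Answer: (1/3)·ln|(x-5)/(x-2)|+C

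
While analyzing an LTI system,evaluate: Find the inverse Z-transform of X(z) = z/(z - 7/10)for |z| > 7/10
Standard pair: z/(z-a) <-> a^n * u[n] for causal signals
With a=7/10: x[n]=(7/10)^n * u[n]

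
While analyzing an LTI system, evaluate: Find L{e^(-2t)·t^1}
First shifting: L{e^(at)f(t)}=F(s-a)
L{t^1}=1/s^2
Shift s → s+2: 1/(s+2)^2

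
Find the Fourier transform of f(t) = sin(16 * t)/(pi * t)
sin(W * t)/(pi * t) = (W/pi) * sinc(W * t/pi) is the impulse response of the ideal low-pass filter with cutoff W (here W = 16).
Its Fourier transform is a rectangular function:
F(omega) = 1 for |omega| < 16, 0 otherwise

Answer: rect(omega/32) [i.e., 1 for |omega| < 16, 0 otherwise]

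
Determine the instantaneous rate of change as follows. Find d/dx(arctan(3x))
d/dx[arctan(u)]=u'/(1 + u²), u=3x, u'=3

Answer: 3/(1 + 9x²)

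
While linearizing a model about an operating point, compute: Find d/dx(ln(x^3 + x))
Chain rule: d/dx[ln(u)] = u'/u where u = x^3+x
u' = 3x^2+1

Answer: (3x^2+1)/(x^3+x)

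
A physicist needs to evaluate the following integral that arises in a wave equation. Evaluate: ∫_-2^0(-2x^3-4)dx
Step 1: Find antiderivative F(x)=(-1/2)x^4-4x
Step 2: F(0) - F(-2)=0 - (0)=0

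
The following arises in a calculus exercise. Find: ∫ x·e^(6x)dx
Integration by parts: u = x, dv = e^(6x) dx
du = dx, v = e^(6x)/6
= x·e^(6x)/6 - ∫ e^(6x)/6 dx
= x·e^(6x)/6 - e^(6x)/36+C

Answer: e^(6x)(x/6-1/36)+C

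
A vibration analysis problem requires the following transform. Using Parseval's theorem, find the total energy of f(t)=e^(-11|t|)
Parseval's theorem: E = integral |f(t)|^2 dt = (1/2pi) integral |F(omega)|^2 domega
E = integral_{-inf}^{inf} e^(-22|t|) dt = 2 * integral_0^inf e^(-22t) dt = 2/(2 * 11) = 1/11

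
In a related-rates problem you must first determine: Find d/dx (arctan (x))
d/dx[arctan(u)] = u'/(1 + u²), u = x, u' = 1

Answer: 1/(1 + x²)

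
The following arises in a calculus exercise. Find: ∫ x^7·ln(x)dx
By parts: u = ln(x), dv = x^7 dx
du = 1/x dx, v = x^8/8
= x^8·ln(x)/8 - ∫ x^7/8 dx
= x^8·ln(x)/8 - x^8/64+C

Answer: x^8(ln(x)/8-1/64)+C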